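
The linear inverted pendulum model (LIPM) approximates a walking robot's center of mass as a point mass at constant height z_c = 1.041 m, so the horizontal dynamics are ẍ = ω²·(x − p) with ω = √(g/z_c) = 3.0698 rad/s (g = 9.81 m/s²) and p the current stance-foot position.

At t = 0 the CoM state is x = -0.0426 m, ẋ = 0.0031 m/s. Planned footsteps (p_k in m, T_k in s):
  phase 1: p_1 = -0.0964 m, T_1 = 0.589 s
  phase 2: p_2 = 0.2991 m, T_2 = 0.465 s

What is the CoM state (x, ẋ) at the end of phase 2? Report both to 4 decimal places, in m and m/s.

x = 0.1251, ẋ = -0.2492

phase 1: p=-0.0964, T=0.589, ωT=1.808112, cosh=3.131443, sinh=2.967480; start (x,ẋ)=(-0.042600, 0.003100) → end (x,ẋ)=(0.075068, 0.499802)
phase 2: p=0.2991, T=0.465, ωT=1.427457, cosh=2.204002, sinh=1.964084; start (x,ẋ)=(0.075068, 0.499802) → end (x,ẋ)=(0.125111, -0.249199)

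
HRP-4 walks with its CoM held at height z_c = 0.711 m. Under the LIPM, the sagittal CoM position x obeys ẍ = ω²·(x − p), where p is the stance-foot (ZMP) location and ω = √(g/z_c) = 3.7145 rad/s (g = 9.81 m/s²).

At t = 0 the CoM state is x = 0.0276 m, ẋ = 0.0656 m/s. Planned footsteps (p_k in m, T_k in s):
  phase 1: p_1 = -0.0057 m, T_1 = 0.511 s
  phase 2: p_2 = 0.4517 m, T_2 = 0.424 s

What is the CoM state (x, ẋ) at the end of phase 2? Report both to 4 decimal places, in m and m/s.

x = 0.1212, ẋ = -0.8776

phase 1: p=-0.0057, T=0.511, ωT=1.898110, cosh=3.411559, sinh=3.261708; start (x,ẋ)=(0.027600, 0.065600) → end (x,ẋ)=(0.165508, 0.627248)
phase 2: p=0.4517, T=0.424, ωT=1.574948, cosh=2.518754, sinh=2.311736; start (x,ẋ)=(0.165508, 0.627248) → end (x,ẋ)=(0.121224, -0.877627)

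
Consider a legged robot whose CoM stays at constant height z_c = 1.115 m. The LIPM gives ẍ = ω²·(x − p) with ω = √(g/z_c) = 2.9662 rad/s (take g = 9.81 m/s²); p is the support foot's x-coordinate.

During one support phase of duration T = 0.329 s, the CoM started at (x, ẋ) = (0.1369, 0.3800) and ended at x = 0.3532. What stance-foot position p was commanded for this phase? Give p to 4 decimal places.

p = 0.0001

ωT = 2.9662·0.329 = 0.975880; cosh(ωT) = 1.515181, sinh(ωT) = 1.138320
x(T) = p + (x₀−p)·cosh(ωT) + (ẋ₀/ω)·sinh(ωT) ⇒ p·(1 − cosh) = x(T) − x₀·cosh − (ẋ₀/ω)·sinh
numerator   = 0.3532 − (0.1369)·1.515181 − (0.3800/2.9662)·1.138320 = -0.000058
denominator = 1 − 1.515181 = -0.515181
p = -0.000058 / -0.515181 = 0.0001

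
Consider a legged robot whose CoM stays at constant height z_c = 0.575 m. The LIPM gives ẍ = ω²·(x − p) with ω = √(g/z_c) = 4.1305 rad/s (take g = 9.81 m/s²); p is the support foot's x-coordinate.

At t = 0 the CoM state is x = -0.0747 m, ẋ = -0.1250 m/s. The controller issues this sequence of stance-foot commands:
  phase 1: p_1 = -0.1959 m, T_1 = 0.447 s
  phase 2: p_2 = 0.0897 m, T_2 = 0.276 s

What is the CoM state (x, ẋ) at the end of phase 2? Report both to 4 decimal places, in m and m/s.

x = 0.5022, ẋ = 2.0496

phase 1: p=-0.1959, T=0.447, ωT=1.846333, cosh=3.247179, sinh=3.089365; start (x,ẋ)=(-0.074700, -0.125000) → end (x,ẋ)=(0.104166, 1.140690)
phase 2: p=0.0897, T=0.276, ωT=1.140018, cosh=1.723319, sinh=1.403506; start (x,ẋ)=(0.104166, 1.140690) → end (x,ẋ)=(0.502225, 2.049633)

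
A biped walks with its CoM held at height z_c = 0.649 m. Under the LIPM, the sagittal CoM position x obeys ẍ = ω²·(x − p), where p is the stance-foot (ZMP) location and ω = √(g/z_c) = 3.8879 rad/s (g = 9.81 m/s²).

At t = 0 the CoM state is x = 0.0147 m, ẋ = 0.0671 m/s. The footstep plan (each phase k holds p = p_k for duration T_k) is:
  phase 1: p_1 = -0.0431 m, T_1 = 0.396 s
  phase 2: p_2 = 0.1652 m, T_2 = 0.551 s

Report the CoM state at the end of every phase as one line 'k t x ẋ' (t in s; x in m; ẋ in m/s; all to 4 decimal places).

1 0.3960 0.1362 0.6634
2 0.9470 0.7569 2.3917

phase 1: p=-0.0431, T=0.396, ωT=1.539608, cosh=2.438615, sinh=2.224149; start (x,ẋ)=(0.014700, 0.067100) → end (x,ẋ)=(0.136238, 0.663443)
phase 2: p=0.1652, T=0.551, ωT=2.142233, cosh=4.317915, sinh=4.200522; start (x,ẋ)=(0.136238, 0.663443) → end (x,ẋ)=(0.756934, 2.391704)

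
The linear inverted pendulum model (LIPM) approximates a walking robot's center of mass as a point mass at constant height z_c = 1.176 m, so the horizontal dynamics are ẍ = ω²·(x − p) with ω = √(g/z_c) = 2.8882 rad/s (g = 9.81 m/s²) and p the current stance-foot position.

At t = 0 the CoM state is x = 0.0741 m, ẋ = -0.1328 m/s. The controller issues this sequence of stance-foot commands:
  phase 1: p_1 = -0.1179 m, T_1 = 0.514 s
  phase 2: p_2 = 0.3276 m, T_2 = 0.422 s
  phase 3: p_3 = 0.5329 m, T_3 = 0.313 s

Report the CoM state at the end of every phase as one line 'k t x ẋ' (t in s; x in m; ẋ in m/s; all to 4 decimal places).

1 0.5140 0.2313 0.8527
2 0.9360 0.6061 1.1388
3 1.2490 1.0452 1.8550

phase 1: p=-0.1179, T=0.514, ωT=1.484535, cosh=2.319760, sinh=2.093152; start (x,ẋ)=(0.074100, -0.132800) → end (x,ẋ)=(0.231250, 0.852661)
phase 2: p=0.3276, T=0.422, ωT=1.218820, cosh=1.839387, sinh=1.543808; start (x,ẋ)=(0.231250, 0.852661) → end (x,ẋ)=(0.606142, 1.138766)
phase 3: p=0.5329, T=0.313, ωT=0.904007, cosh=1.437211, sinh=1.032267; start (x,ẋ)=(0.606142, 1.138766) → end (x,ẋ)=(1.045169, 1.855011)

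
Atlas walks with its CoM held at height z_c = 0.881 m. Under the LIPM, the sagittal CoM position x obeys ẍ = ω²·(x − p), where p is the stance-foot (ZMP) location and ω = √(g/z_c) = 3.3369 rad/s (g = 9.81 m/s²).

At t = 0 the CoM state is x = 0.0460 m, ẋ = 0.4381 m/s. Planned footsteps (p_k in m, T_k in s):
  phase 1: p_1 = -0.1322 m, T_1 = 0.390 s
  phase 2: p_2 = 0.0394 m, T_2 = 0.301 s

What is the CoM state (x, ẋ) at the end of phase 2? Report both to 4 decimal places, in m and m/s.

x = 1.3285, ẋ = 4.4957

phase 1: p=-0.1322, T=0.390, ωT=1.301391, cosh=1.973279, sinh=1.701126; start (x,ẋ)=(0.046000, 0.438100) → end (x,ẋ)=(0.442778, 1.876043)
phase 2: p=0.0394, T=0.301, ωT=1.004407, cosh=1.548275, sinh=1.182013; start (x,ẋ)=(0.442778, 1.876043) → end (x,ẋ)=(1.328481, 4.495658)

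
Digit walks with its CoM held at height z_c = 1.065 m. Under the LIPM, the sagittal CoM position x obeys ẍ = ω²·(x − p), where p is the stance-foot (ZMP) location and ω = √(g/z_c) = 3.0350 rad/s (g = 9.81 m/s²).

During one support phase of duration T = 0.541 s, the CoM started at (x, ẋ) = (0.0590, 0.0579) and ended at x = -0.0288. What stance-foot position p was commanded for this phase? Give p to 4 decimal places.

p = 0.1395

ωT = 3.0350·0.541 = 1.641935; cosh(ωT) = 2.679380, sinh(ωT) = 2.485775
x(T) = p + (x₀−p)·cosh(ωT) + (ẋ₀/ω)·sinh(ωT) ⇒ p·(1 − cosh) = x(T) − x₀·cosh − (ẋ₀/ω)·sinh
numerator   = -0.0288 − (0.0590)·2.679380 − (0.0579/3.0350)·2.485775 = -0.234306
denominator = 1 − 2.679380 = -1.679380
p = -0.234306 / -1.679380 = 0.1395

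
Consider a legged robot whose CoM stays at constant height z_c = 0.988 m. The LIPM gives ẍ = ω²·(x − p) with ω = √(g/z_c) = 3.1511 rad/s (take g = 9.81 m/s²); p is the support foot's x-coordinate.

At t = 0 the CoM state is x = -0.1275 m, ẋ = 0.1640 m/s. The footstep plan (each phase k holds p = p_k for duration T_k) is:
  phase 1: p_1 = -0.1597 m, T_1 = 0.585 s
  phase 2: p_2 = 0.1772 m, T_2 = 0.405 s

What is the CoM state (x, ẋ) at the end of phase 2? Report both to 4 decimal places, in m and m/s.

phase 1: p=-0.1597, T=0.585, ωT=1.843393, cosh=3.238111, sinh=3.079831; start (x,ẋ)=(-0.127500, 0.164000) → end (x,ẋ)=(0.104858, 0.843547)
phase 2: p=0.1772, T=0.405, ωT=1.276196, cosh=1.931040, sinh=1.651943; start (x,ẋ)=(0.104858, 0.843547) → end (x,ẋ)=(0.479728, 1.252350)

x = 0.4797, ẋ = 1.2523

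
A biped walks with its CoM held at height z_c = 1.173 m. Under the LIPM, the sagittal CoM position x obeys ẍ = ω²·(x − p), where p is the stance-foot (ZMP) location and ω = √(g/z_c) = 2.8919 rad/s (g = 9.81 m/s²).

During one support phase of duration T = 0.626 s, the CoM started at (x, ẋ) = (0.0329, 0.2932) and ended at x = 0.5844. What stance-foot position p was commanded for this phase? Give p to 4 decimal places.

p = -0.0840

ωT = 2.8919·0.626 = 1.810329; cosh(ωT) = 3.138030, sinh(ωT) = 2.974430
x(T) = p + (x₀−p)·cosh(ωT) + (ẋ₀/ω)·sinh(ωT) ⇒ p·(1 − cosh) = x(T) − x₀·cosh − (ẋ₀/ω)·sinh
numerator   = 0.5844 − (0.0329)·3.138030 − (0.2932/2.8919)·2.974430 = 0.179591
denominator = 1 − 3.138030 = -2.138030
p = 0.179591 / -2.138030 = -0.0840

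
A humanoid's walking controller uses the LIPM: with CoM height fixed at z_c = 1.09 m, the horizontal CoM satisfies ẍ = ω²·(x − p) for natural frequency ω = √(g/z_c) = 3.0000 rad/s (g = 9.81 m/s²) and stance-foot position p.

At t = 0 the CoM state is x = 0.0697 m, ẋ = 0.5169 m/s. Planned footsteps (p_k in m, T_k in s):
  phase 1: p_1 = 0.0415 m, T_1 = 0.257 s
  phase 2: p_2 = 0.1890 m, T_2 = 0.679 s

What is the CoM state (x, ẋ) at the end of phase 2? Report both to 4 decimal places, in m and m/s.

x = 1.2714, ẋ = 3.3309

phase 1: p=0.0415, T=0.257, ωT=0.771000, cosh=1.312239, sinh=0.849688; start (x,ẋ)=(0.069700, 0.516900) → end (x,ẋ)=(0.224906, 0.750180)
phase 2: p=0.1890, T=0.679, ωT=2.037000, cosh=3.898996, sinh=3.768576; start (x,ẋ)=(0.224906, 0.750180) → end (x,ẋ)=(1.271369, 3.330896)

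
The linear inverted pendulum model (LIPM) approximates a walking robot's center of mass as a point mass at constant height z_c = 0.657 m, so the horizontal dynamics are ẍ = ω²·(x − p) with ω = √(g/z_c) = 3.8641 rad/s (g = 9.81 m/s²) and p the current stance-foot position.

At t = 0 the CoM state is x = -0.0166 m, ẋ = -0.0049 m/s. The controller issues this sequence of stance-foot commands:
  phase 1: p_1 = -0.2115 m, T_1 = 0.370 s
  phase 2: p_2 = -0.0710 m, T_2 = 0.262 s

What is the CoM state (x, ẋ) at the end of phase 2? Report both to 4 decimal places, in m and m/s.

x = 0.8318, ẋ = 3.6198

phase 1: p=-0.2115, T=0.370, ωT=1.429717, cosh=2.208447, sinh=1.969070; start (x,ẋ)=(-0.016600, -0.004900) → end (x,ẋ)=(0.216429, 1.472111)
phase 2: p=-0.0710, T=0.262, ωT=1.012394, cosh=1.557765, sinh=1.194417; start (x,ẋ)=(0.216429, 1.472111) → end (x,ẋ)=(0.831786, 3.619790)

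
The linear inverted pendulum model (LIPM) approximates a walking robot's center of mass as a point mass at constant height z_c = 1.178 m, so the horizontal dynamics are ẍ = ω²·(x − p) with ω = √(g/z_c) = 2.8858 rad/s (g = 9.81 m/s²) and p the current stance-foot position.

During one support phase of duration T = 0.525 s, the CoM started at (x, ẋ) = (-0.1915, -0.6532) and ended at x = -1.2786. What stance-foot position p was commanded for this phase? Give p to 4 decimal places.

p = 0.2397

ωT = 2.8858·0.525 = 1.515045; cosh(ωT) = 2.384712, sinh(ωT) = 2.164914
x(T) = p + (x₀−p)·cosh(ωT) + (ẋ₀/ω)·sinh(ωT) ⇒ p·(1 − cosh) = x(T) − x₀·cosh − (ẋ₀/ω)·sinh
numerator   = -1.2786 − (-0.1915)·2.384712 − (-0.6532/2.8858)·2.164914 = -0.331900
denominator = 1 − 2.384712 = -1.384712
p = -0.331900 / -1.384712 = 0.2397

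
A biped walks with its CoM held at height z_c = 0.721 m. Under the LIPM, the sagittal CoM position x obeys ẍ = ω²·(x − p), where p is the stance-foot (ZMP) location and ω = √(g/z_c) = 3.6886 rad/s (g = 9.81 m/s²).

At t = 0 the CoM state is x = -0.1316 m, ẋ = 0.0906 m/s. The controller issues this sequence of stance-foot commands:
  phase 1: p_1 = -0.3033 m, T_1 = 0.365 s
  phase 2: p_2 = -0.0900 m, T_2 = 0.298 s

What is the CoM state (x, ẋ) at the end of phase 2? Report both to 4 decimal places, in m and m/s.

x = 0.6928, ẋ = 3.1026

phase 1: p=-0.3033, T=0.365, ωT=1.346339, cosh=2.051760, sinh=1.791569; start (x,ẋ)=(-0.131600, 0.090600) → end (x,ẋ)=(0.092992, 1.320549)
phase 2: p=-0.0900, T=0.298, ωT=1.099203, cosh=1.667454, sinh=1.334318; start (x,ẋ)=(0.092992, 1.320549) → end (x,ẋ)=(0.692827, 3.102598)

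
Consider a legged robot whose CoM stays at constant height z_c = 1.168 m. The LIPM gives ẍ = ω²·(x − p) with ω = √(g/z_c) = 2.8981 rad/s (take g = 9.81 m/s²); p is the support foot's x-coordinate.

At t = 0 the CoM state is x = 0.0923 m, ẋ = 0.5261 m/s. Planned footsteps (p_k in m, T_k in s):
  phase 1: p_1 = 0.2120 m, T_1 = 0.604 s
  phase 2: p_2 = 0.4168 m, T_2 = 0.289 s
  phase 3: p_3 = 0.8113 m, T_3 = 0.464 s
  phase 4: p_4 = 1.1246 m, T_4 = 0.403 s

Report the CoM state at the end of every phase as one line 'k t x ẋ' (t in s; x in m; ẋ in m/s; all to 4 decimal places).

phase 1: p=0.2120, T=0.604, ωT=1.750452, cosh=2.965451, sinh=2.791756; start (x,ẋ)=(0.092300, 0.526100) → end (x,ẋ)=(0.363831, 0.591657)
phase 2: p=0.4168, T=0.289, ωT=0.837551, cosh=1.371735, sinh=0.938966; start (x,ẋ)=(0.363831, 0.591657) → end (x,ẋ)=(0.535833, 0.667455)
phase 3: p=0.8113, T=0.464, ωT=1.344718, cosh=2.048859, sinh=1.788246; start (x,ẋ)=(0.535833, 0.667455) → end (x,ẋ)=(0.658753, -0.060092)
phase 4: p=1.1246, T=0.403, ωT=1.167934, cosh=1.763176, sinh=1.452168; start (x,ẋ)=(0.658753, -0.060092) → end (x,ẋ)=(0.273120, -2.066481)

1 0.6040 0.3638 0.5917
2 0.8930 0.5358 0.6675
3 1.3570 0.6588 -0.0601
4 1.7600 0.2731 -2.0665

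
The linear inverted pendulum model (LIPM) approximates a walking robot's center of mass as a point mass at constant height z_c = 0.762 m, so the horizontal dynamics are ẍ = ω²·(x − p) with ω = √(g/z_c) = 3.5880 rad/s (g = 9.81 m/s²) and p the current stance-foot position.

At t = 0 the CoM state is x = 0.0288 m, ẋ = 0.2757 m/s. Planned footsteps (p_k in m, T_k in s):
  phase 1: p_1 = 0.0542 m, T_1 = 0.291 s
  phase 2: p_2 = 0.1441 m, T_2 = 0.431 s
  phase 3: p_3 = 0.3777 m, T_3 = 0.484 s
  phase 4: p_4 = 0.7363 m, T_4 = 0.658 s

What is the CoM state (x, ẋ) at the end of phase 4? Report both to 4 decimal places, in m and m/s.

x = -0.2688, ẋ = -3.4693

phase 1: p=0.0542, T=0.291, ωT=1.044108, cosh=1.596435, sinh=1.244429; start (x,ẋ)=(0.028800, 0.275700) → end (x,ẋ)=(0.109272, 0.326726)
phase 2: p=0.1441, T=0.431, ωT=1.546428, cosh=2.453839, sinh=2.240832; start (x,ẋ)=(0.109272, 0.326726) → end (x,ẋ)=(0.262689, 0.521710)
phase 3: p=0.3777, T=0.484, ωT=1.736592, cosh=2.927040, sinh=2.750920; start (x,ẋ)=(0.262689, 0.521710) → end (x,ẋ)=(0.441053, 0.391872)
phase 4: p=0.7363, T=0.658, ωT=2.360904, cosh=5.347432, sinh=5.253098; start (x,ẋ)=(0.441053, 0.391872) → end (x,ẋ)=(-0.268784, -3.469340)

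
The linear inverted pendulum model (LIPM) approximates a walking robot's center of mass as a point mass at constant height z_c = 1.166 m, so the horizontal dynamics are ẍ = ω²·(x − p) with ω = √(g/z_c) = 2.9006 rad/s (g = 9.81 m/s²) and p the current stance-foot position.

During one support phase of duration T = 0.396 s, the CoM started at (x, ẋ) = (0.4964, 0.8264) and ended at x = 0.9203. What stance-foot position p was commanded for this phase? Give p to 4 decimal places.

p = 0.4695

ωT = 2.9006·0.396 = 1.148638; cosh(ωT) = 1.735481, sinh(ωT) = 1.418412
x(T) = p + (x₀−p)·cosh(ωT) + (ẋ₀/ω)·sinh(ωT) ⇒ p·(1 − cosh) = x(T) − x₀·cosh − (ẋ₀/ω)·sinh
numerator   = 0.9203 − (0.4964)·1.735481 − (0.8264/2.9006)·1.418412 = -0.345308
denominator = 1 − 1.735481 = -0.735481
p = -0.345308 / -0.735481 = 0.4695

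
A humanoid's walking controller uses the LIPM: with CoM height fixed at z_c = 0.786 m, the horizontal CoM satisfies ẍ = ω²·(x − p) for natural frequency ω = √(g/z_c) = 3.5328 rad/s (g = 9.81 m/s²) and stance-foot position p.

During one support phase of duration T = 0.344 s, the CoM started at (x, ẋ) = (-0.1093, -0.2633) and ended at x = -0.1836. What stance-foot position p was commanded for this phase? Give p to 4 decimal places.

p = -0.1576

ωT = 3.5328·0.344 = 1.215283; cosh(ωT) = 1.833937, sinh(ωT) = 1.537311
x(T) = p + (x₀−p)·cosh(ωT) + (ẋ₀/ω)·sinh(ωT) ⇒ p·(1 − cosh) = x(T) − x₀·cosh − (ẋ₀/ω)·sinh
numerator   = -0.1836 − (-0.1093)·1.833937 − (-0.2633/3.5328)·1.537311 = 0.131425
denominator = 1 − 1.833937 = -0.833937
p = 0.131425 / -0.833937 = -0.1576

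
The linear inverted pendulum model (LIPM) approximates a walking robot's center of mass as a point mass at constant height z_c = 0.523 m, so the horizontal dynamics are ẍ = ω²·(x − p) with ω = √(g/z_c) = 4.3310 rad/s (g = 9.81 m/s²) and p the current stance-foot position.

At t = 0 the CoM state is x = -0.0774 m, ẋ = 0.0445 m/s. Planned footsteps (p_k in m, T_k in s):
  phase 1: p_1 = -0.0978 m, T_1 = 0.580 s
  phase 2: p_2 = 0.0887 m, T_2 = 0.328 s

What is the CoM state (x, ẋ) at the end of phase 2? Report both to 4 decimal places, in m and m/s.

x = 0.4630, ẋ = 1.8155

phase 1: p=-0.0978, T=0.580, ωT=2.511980, cosh=6.205213, sinh=6.124105; start (x,ẋ)=(-0.077400, 0.044500) → end (x,ẋ)=(0.091710, 0.817211)
phase 2: p=0.0887, T=0.328, ωT=1.420568, cosh=2.190524, sinh=1.948947; start (x,ẋ)=(0.091710, 0.817211) → end (x,ẋ)=(0.463038, 1.815529)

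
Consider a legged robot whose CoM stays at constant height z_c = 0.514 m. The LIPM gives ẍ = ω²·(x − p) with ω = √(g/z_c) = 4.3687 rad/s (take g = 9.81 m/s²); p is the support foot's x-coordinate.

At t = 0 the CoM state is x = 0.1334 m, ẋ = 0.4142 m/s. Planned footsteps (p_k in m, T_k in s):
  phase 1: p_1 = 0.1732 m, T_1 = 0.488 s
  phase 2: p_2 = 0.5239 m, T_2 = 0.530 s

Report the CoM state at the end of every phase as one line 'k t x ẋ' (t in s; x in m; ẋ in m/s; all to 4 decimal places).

1 0.4880 0.3971 1.0480
2 1.0180 1.0786 2.5815

phase 1: p=0.1732, T=0.488, ωT=2.131926, cosh=4.274847, sinh=4.156239; start (x,ẋ)=(0.133400, 0.414200) → end (x,ẋ)=(0.397117, 1.047979)
phase 2: p=0.5239, T=0.530, ωT=2.315411, cosh=5.113905, sinh=5.015180; start (x,ẋ)=(0.397117, 1.047979) → end (x,ẋ)=(1.078605, 2.581482)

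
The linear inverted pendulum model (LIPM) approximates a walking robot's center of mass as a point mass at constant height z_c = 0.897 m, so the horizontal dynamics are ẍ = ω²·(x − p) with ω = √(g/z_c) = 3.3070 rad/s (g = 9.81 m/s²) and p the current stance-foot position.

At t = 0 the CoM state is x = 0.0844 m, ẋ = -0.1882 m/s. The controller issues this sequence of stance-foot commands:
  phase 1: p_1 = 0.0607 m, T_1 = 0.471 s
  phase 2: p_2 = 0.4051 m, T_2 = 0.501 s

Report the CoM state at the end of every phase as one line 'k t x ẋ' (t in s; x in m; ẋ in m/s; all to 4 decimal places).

1 0.4710 -0.0096 -0.2888
2 0.9720 -0.9422 -4.2489

phase 1: p=0.0607, T=0.471, ωT=1.557597, cosh=2.479021, sinh=2.268379; start (x,ẋ)=(0.084400, -0.188200) → end (x,ẋ)=(-0.009640, -0.288765)
phase 2: p=0.4051, T=0.501, ωT=1.656807, cosh=2.716646, sinh=2.525899; start (x,ẋ)=(-0.009640, -0.288765) → end (x,ẋ)=(-0.942161, -4.248855)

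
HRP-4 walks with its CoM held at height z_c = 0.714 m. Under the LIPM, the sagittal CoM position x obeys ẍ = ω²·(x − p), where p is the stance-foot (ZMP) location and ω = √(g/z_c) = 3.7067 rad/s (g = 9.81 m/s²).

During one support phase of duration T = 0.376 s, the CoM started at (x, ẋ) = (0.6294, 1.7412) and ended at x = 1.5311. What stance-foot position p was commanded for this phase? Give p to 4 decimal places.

p = 0.6176

ωT = 3.7067·0.376 = 1.393719; cosh(ωT) = 2.138980, sinh(ωT) = 1.890830
x(T) = p + (x₀−p)·cosh(ωT) + (ẋ₀/ω)·sinh(ωT) ⇒ p·(1 − cosh) = x(T) − x₀·cosh − (ẋ₀/ω)·sinh
numerator   = 1.5311 − (0.6294)·2.138980 − (1.7412/3.7067)·1.890830 = -0.703380
denominator = 1 − 2.138980 = -1.138980
p = -0.703380 / -1.138980 = 0.6176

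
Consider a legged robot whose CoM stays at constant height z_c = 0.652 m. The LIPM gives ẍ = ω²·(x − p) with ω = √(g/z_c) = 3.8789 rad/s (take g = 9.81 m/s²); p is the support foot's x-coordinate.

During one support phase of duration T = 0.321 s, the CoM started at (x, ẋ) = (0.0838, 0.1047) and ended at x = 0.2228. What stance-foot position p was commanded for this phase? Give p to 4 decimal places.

ωT = 3.8789·0.321 = 1.245127; cosh(ωT) = 1.880640, sinh(ωT) = 1.592736
x(T) = p + (x₀−p)·cosh(ωT) + (ẋ₀/ω)·sinh(ωT) ⇒ p·(1 − cosh) = x(T) − x₀·cosh − (ẋ₀/ω)·sinh
numerator   = 0.2228 − (0.0838)·1.880640 − (0.1047/3.8789)·1.592736 = 0.022211
denominator = 1 − 1.880640 = -0.880640
p = 0.022211 / -0.880640 = -0.0252

p = -0.0252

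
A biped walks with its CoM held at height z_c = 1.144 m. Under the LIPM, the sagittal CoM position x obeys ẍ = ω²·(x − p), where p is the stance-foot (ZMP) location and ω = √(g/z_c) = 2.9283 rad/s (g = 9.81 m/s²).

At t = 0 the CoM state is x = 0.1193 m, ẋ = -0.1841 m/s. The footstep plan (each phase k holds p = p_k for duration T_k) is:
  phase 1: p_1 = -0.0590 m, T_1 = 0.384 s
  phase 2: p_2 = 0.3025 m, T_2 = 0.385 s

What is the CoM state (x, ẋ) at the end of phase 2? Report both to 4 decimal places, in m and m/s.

x = 0.2472, ẋ = 0.1065

phase 1: p=-0.0590, T=0.384, ωT=1.124467, cosh=1.701701, sinh=1.376875; start (x,ẋ)=(0.119300, -0.184100) → end (x,ẋ)=(0.157850, 0.405605)
phase 2: p=0.3025, T=0.385, ωT=1.127395, cosh=1.705740, sinh=1.381864; start (x,ẋ)=(0.157850, 0.405605) → end (x,ẋ)=(0.247170, 0.106530)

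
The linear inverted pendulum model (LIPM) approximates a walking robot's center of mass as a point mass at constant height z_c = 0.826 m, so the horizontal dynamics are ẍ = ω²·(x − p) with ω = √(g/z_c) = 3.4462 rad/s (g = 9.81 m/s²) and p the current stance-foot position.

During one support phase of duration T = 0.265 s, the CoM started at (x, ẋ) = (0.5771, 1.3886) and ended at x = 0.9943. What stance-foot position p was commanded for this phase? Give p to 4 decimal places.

p = 0.5863

ωT = 3.4462·0.265 = 0.913243; cosh(ωT) = 1.446807, sinh(ωT) = 1.045586
x(T) = p + (x₀−p)·cosh(ωT) + (ẋ₀/ω)·sinh(ωT) ⇒ p·(1 − cosh) = x(T) − x₀·cosh − (ẋ₀/ω)·sinh
numerator   = 0.9943 − (0.5771)·1.446807 − (1.3886/3.4462)·1.045586 = -0.261957
denominator = 1 − 1.446807 = -0.446807
p = -0.261957 / -0.446807 = 0.5863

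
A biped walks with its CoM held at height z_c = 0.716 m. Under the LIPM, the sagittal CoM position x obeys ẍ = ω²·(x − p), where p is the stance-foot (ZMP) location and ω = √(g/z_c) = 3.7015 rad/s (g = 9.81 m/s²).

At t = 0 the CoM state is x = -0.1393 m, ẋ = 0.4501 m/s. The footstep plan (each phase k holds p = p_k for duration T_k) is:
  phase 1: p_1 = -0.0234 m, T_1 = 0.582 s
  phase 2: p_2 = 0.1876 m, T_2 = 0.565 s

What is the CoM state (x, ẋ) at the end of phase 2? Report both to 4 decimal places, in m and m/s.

phase 1: p=-0.0234, T=0.582, ωT=2.154273, cosh=4.368804, sinh=4.252816; start (x,ẋ)=(-0.139300, 0.450100) → end (x,ẋ)=(-0.012605, 0.141924)
phase 2: p=0.1876, T=0.565, ωT=2.091347, cosh=4.109669, sinh=3.986148; start (x,ẋ)=(-0.012605, 0.141924) → end (x,ẋ)=(-0.482337, -2.370704)

x = -0.4823, ẋ = -2.3707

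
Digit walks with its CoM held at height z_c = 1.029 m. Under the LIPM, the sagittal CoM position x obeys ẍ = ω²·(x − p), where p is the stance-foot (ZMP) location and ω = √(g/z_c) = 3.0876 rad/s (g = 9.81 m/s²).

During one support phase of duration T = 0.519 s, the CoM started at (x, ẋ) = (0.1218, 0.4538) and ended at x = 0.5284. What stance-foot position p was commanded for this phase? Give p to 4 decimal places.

p = 0.0861

ωT = 3.0876·0.519 = 1.602464; cosh(ωT) = 2.583327, sinh(ωT) = 2.381927
x(T) = p + (x₀−p)·cosh(ωT) + (ẋ₀/ω)·sinh(ωT) ⇒ p·(1 − cosh) = x(T) − x₀·cosh − (ẋ₀/ω)·sinh
numerator   = 0.5284 − (0.1218)·2.583327 − (0.4538/3.0876)·2.381927 = -0.136333
denominator = 1 − 2.583327 = -1.583327
p = -0.136333 / -1.583327 = 0.0861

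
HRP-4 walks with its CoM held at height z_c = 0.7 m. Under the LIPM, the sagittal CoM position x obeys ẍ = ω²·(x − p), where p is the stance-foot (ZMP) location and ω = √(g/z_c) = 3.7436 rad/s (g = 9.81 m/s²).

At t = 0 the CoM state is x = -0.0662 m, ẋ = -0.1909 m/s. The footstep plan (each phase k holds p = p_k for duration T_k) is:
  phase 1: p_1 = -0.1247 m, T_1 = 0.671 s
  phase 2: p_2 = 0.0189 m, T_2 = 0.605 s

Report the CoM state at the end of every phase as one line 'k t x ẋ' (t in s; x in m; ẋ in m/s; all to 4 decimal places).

phase 1: p=-0.1247, T=0.671, ωT=2.511956, cosh=6.205063, sinh=6.123954; start (x,ẋ)=(-0.066200, -0.190900) → end (x,ẋ)=(-0.073987, 0.156603)
phase 2: p=0.0189, T=0.605, ωT=2.264878, cosh=4.866896, sinh=4.763053; start (x,ẋ)=(-0.073987, 0.156603) → end (x,ẋ)=(-0.233922, -0.894092)

1 0.6710 -0.0740 0.1566
2 1.2760 -0.2339 -0.8941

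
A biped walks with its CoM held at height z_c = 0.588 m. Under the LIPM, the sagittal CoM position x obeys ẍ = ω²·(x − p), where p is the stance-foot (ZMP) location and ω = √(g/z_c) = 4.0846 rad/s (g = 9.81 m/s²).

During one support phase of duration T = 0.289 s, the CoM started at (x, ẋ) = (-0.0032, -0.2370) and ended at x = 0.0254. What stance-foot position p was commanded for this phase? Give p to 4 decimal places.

p = -0.1493

ωT = 4.0846·0.289 = 1.180449; cosh(ωT) = 1.781489, sinh(ωT) = 1.474348
x(T) = p + (x₀−p)·cosh(ωT) + (ẋ₀/ω)·sinh(ωT) ⇒ p·(1 − cosh) = x(T) − x₀·cosh − (ẋ₀/ω)·sinh
numerator   = 0.0254 − (-0.0032)·1.781489 − (-0.2370/4.0846)·1.474348 = 0.116647
denominator = 1 − 1.781489 = -0.781489
p = 0.116647 / -0.781489 = -0.1493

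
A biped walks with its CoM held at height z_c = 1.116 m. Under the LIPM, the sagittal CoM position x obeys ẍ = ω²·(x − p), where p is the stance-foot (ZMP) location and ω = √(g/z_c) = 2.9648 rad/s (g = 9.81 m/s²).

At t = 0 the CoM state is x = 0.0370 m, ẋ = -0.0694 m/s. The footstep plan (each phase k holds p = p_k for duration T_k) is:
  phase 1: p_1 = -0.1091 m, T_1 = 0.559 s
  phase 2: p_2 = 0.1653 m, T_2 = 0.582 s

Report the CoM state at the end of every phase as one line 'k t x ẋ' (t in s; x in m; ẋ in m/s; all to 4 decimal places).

1 0.5590 0.2288 0.9061
2 1.1410 1.1802 3.1368

phase 1: p=-0.1091, T=0.559, ωT=1.657323, cosh=2.717950, sinh=2.527301; start (x,ẋ)=(0.037000, -0.069400) → end (x,ẋ)=(0.228833, 0.906093)
phase 2: p=0.1653, T=0.582, ωT=1.725514, cosh=2.896743, sinh=2.718661; start (x,ẋ)=(0.228833, 0.906093) → end (x,ẋ)=(1.180209, 3.136817)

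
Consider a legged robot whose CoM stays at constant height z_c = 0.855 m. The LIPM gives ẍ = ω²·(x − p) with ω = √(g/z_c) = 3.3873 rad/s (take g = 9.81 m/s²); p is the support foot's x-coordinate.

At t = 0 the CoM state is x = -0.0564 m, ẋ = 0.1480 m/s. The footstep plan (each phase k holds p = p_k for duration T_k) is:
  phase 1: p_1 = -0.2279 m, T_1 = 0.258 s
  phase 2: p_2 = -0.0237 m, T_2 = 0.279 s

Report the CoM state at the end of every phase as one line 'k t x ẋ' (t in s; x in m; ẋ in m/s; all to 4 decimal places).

phase 1: p=-0.2279, T=0.258, ωT=0.873923, cosh=1.406803, sinh=0.989491; start (x,ẋ)=(-0.056400, 0.148000) → end (x,ẋ)=(0.056600, 0.783024)
phase 2: p=-0.0237, T=0.279, ωT=0.945057, cosh=1.480808, sinh=1.092151; start (x,ẋ)=(0.056600, 0.783024) → end (x,ẋ)=(0.347676, 1.456574)

1 0.2580 0.0566 0.7830
2 0.5370 0.3477 1.4566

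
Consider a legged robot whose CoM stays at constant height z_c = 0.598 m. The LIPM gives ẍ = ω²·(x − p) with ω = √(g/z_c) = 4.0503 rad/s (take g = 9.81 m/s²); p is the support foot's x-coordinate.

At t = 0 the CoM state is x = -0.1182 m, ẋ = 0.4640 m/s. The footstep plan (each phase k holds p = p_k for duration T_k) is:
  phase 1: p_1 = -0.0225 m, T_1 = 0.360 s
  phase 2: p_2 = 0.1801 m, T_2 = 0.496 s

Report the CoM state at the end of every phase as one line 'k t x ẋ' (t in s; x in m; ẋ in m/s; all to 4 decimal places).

phase 1: p=-0.0225, T=0.360, ωT=1.458108, cosh=2.265248, sinh=2.032572; start (x,ẋ)=(-0.118200, 0.464000) → end (x,ẋ)=(-0.006434, 0.263222)
phase 2: p=0.1801, T=0.496, ωT=2.008949, cosh=3.794803, sinh=3.660673; start (x,ẋ)=(-0.006434, 0.263222) → end (x,ẋ)=(-0.289859, -1.766830)

1 0.3600 -0.0064 0.2632
2 0.8560 -0.2899 -1.7668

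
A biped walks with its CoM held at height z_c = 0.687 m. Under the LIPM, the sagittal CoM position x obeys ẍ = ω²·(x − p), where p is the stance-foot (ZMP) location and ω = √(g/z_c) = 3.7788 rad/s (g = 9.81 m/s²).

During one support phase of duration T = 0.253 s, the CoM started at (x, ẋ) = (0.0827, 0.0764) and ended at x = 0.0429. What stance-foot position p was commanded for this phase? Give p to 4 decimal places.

p = 0.2089

ωT = 3.7788·0.253 = 0.956036; cosh(ωT) = 1.492889, sinh(ωT) = 1.108476
x(T) = p + (x₀−p)·cosh(ωT) + (ẋ₀/ω)·sinh(ωT) ⇒ p·(1 − cosh) = x(T) − x₀·cosh − (ẋ₀/ω)·sinh
numerator   = 0.0429 − (0.0827)·1.492889 − (0.0764/3.7788)·1.108476 = -0.102973
denominator = 1 − 1.492889 = -0.492889
p = -0.102973 / -0.492889 = 0.2089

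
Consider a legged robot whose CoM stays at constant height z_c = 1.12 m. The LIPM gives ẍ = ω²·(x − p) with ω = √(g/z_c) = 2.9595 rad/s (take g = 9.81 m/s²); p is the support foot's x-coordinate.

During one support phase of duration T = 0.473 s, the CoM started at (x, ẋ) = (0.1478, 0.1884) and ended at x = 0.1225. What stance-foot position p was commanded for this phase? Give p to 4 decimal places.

ωT = 2.9595·0.473 = 1.399843; cosh(ωT) = 2.150600, sinh(ωT) = 1.903965
x(T) = p + (x₀−p)·cosh(ωT) + (ẋ₀/ω)·sinh(ωT) ⇒ p·(1 − cosh) = x(T) − x₀·cosh − (ẋ₀/ω)·sinh
numerator   = 0.1225 − (0.1478)·2.150600 − (0.1884/2.9595)·1.903965 = -0.316564
denominator = 1 − 2.150600 = -1.150600
p = -0.316564 / -1.150600 = 0.2751

p = 0.2751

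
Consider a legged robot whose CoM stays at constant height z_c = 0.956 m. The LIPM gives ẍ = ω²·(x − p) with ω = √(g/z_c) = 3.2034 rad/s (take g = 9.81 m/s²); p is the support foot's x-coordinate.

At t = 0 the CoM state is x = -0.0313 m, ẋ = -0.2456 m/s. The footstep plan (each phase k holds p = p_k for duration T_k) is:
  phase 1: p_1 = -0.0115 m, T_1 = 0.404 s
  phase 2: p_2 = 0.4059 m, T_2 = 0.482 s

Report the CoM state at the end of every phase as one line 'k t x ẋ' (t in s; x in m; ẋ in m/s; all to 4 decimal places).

phase 1: p=-0.0115, T=0.404, ωT=1.294174, cosh=1.961052, sinh=1.686928; start (x,ẋ)=(-0.031300, -0.245600) → end (x,ẋ)=(-0.179663, -0.588632)
phase 2: p=0.4059, T=0.482, ωT=1.544039, cosh=2.448492, sinh=2.234975; start (x,ẋ)=(-0.179663, -0.588632) → end (x,ẋ)=(-1.438528, -5.633611)

1 0.4040 -0.1797 -0.5886
2 0.8860 -1.4385 -5.6336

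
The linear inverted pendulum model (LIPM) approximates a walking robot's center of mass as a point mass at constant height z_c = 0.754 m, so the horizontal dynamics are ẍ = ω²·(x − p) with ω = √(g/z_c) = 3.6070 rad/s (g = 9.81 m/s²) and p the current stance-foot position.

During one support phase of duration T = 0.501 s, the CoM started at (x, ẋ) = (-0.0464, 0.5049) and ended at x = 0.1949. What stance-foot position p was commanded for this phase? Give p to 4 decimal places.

p = 0.0352

ωT = 3.6070·0.501 = 1.807107; cosh(ωT) = 3.128462, sinh(ωT) = 2.964334
x(T) = p + (x₀−p)·cosh(ωT) + (ẋ₀/ω)·sinh(ωT) ⇒ p·(1 − cosh) = x(T) − x₀·cosh − (ẋ₀/ω)·sinh
numerator   = 0.1949 − (-0.0464)·3.128462 − (0.5049/3.6070)·2.964334 = -0.074880
denominator = 1 − 3.128462 = -2.128462
p = -0.074880 / -2.128462 = 0.0352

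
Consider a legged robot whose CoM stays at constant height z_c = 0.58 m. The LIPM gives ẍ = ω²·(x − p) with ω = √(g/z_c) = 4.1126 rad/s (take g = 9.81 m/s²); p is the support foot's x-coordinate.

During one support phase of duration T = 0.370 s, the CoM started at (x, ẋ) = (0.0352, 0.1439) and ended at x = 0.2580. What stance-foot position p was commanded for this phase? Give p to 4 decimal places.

ωT = 4.1126·0.370 = 1.521662; cosh(ωT) = 2.399090, sinh(ωT) = 2.180741
x(T) = p + (x₀−p)·cosh(ωT) + (ẋ₀/ω)·sinh(ωT) ⇒ p·(1 − cosh) = x(T) − x₀·cosh − (ẋ₀/ω)·sinh
numerator   = 0.2580 − (0.0352)·2.399090 − (0.1439/4.1126)·2.180741 = 0.097248
denominator = 1 − 2.399090 = -1.399090
p = 0.097248 / -1.399090 = -0.0695

p = -0.0695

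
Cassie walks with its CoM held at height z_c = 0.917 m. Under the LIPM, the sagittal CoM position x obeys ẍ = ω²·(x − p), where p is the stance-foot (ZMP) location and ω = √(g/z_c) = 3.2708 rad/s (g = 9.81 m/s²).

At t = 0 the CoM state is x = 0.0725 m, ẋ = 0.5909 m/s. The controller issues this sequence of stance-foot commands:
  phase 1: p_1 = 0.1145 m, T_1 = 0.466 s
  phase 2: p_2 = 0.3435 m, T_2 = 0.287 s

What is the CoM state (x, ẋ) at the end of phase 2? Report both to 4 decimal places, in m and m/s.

phase 1: p=0.1145, T=0.466, ωT=1.524193, cosh=2.404616, sinh=2.186820; start (x,ẋ)=(0.072500, 0.590900) → end (x,ẋ)=(0.408575, 1.120477)
phase 2: p=0.3435, T=0.287, ωT=0.938720, cosh=1.473917, sinh=1.082789; start (x,ẋ)=(0.408575, 1.120477) → end (x,ẋ)=(0.810346, 1.881958)

x = 0.8103, ẋ = 1.8820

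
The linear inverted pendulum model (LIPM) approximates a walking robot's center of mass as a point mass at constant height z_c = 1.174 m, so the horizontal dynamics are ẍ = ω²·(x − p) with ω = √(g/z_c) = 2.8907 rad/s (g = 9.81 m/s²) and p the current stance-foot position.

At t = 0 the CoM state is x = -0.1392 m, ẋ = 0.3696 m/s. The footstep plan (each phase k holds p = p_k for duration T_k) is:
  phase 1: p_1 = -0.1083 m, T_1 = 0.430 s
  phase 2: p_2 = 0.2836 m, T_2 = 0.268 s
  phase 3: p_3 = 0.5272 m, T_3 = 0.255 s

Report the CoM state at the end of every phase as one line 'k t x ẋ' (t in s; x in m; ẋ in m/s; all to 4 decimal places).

phase 1: p=-0.1083, T=0.430, ωT=1.243001, cosh=1.877258, sinh=1.588741; start (x,ẋ)=(-0.139200, 0.369600) → end (x,ẋ)=(0.036826, 0.551924)
phase 2: p=0.2836, T=0.268, ωT=0.774708, cosh=1.315398, sinh=0.854560; start (x,ẋ)=(0.036826, 0.551924) → end (x,ẋ)=(0.122156, 0.116401)
phase 3: p=0.5272, T=0.255, ωT=0.737128, cosh=1.284206, sinh=0.805720; start (x,ẋ)=(0.122156, 0.116401) → end (x,ẋ)=(0.039485, -0.793901)

1 0.4300 0.0368 0.5519
2 0.6980 0.1222 0.1164
3 0.9530 0.0395 -0.7939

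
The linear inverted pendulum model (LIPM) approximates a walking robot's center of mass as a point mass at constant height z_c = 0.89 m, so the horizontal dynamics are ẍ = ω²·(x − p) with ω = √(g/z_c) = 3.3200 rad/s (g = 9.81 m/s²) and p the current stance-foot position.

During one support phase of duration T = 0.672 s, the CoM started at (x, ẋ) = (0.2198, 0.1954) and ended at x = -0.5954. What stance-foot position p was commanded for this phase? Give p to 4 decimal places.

ωT = 3.3200·0.672 = 2.231040; cosh(ωT) = 4.708480, sinh(ωT) = 4.601063
x(T) = p + (x₀−p)·cosh(ωT) + (ẋ₀/ω)·sinh(ωT) ⇒ p·(1 − cosh) = x(T) − x₀·cosh − (ẋ₀/ω)·sinh
numerator   = -0.5954 − (0.2198)·4.708480 − (0.1954/3.3200)·4.601063 = -1.901121
denominator = 1 − 4.708480 = -3.708480
p = -1.901121 / -3.708480 = 0.5126

p = 0.5126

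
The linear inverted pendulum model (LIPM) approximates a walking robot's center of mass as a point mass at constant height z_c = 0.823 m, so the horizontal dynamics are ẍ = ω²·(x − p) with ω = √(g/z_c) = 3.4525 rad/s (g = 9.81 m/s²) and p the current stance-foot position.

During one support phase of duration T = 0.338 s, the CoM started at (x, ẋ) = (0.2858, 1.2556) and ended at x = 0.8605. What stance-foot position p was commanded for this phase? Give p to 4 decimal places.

p = 0.2238

ωT = 3.4525·0.338 = 1.166945; cosh(ωT) = 1.761741, sinh(ωT) = 1.450424
x(T) = p + (x₀−p)·cosh(ωT) + (ẋ₀/ω)·sinh(ωT) ⇒ p·(1 − cosh) = x(T) − x₀·cosh − (ẋ₀/ω)·sinh
numerator   = 0.8605 − (0.2858)·1.761741 − (1.2556/3.4525)·1.450424 = -0.170493
denominator = 1 − 1.761741 = -0.761741
p = -0.170493 / -0.761741 = 0.2238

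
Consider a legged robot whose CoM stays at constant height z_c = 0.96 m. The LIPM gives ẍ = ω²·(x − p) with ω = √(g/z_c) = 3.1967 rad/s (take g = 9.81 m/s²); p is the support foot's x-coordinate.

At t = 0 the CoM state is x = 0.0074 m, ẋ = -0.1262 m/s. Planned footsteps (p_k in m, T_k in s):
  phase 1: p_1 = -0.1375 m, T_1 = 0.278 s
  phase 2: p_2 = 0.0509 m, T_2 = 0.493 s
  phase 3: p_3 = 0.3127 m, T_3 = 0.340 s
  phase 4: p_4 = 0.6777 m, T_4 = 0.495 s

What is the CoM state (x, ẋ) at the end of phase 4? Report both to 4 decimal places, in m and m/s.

x = 0.2249, ẋ = -1.1447

phase 1: p=-0.1375, T=0.278, ωT=0.888683, cosh=1.421560, sinh=1.010363; start (x,ẋ)=(0.007400, -0.126200) → end (x,ẋ)=(0.028597, 0.288601)
phase 2: p=0.0509, T=0.493, ωT=1.575973, cosh=2.521125, sinh=2.314319; start (x,ẋ)=(0.028597, 0.288601) → end (x,ẋ)=(0.203610, 0.562596)
phase 3: p=0.3127, T=0.340, ωT=1.086878, cosh=1.651135, sinh=1.313868; start (x,ẋ)=(0.203610, 0.562596) → end (x,ẋ)=(0.363809, 0.470739)
phase 4: p=0.6777, T=0.495, ωT=1.582367, cosh=2.535973, sinh=2.330485; start (x,ẋ)=(0.363809, 0.470739) → end (x,ẋ)=(0.224862, -1.144665)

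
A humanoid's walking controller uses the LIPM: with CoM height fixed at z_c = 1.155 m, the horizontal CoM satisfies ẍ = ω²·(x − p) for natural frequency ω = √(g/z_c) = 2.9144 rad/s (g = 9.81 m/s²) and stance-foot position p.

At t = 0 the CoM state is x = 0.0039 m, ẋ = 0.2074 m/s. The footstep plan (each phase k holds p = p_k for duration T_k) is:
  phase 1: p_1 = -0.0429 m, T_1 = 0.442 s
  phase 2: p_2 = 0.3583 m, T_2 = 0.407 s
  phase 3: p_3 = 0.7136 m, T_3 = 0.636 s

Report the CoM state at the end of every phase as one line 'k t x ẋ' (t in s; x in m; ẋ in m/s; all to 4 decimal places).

phase 1: p=-0.0429, T=0.442, ωT=1.288165, cosh=1.950951, sinh=1.675175; start (x,ẋ)=(0.003900, 0.207400) → end (x,ẋ)=(0.167616, 0.633111)
phase 2: p=0.3583, T=0.407, ωT=1.186161, cosh=1.789939, sinh=1.484547; start (x,ẋ)=(0.167616, 0.633111) → end (x,ẋ)=(0.339484, 0.308225)
phase 3: p=0.7136, T=0.636, ωT=1.853558, cosh=3.269585, sinh=3.112906; start (x,ẋ)=(0.339484, 0.308225) → end (x,ẋ)=(-0.180384, -2.386304)

1 0.4420 0.1676 0.6331
2 0.8490 0.3395 0.3082
3 1.4850 -0.1804 -2.3863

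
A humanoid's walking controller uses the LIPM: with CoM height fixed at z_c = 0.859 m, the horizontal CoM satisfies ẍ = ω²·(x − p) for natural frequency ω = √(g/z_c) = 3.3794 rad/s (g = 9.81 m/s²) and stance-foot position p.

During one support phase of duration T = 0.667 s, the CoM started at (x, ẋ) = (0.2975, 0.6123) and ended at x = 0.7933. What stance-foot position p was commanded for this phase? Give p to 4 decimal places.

p = 0.3912

ωT = 3.3794·0.667 = 2.254060; cosh(ωT) = 4.815652, sinh(ωT) = 4.710680
x(T) = p + (x₀−p)·cosh(ωT) + (ẋ₀/ω)·sinh(ωT) ⇒ p·(1 − cosh) = x(T) − x₀·cosh − (ẋ₀/ω)·sinh
numerator   = 0.7933 − (0.2975)·4.815652 − (0.6123/3.3794)·4.710680 = -1.492866
denominator = 1 − 4.815652 = -3.815652
p = -1.492866 / -3.815652 = 0.3912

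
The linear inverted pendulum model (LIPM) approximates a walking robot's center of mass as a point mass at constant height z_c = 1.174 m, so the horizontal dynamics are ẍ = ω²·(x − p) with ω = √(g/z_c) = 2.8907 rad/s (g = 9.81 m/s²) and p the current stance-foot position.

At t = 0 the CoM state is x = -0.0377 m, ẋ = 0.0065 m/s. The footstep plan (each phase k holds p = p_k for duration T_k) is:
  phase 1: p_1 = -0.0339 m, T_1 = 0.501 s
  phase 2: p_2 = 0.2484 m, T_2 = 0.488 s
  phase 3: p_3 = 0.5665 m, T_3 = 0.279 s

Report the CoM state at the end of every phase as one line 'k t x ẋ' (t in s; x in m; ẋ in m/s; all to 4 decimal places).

1 0.5010 -0.0379 -0.0075
2 0.9890 -0.3783 -1.6114
3 1.2680 -1.2025 -4.6138

phase 1: p=-0.0339, T=0.501, ωT=1.448241, cosh=2.245302, sinh=2.010319; start (x,ẋ)=(-0.037700, 0.006500) → end (x,ẋ)=(-0.037912, -0.007488)
phase 2: p=0.2484, T=0.488, ωT=1.410662, cosh=2.171324, sinh=1.927342; start (x,ẋ)=(-0.037912, -0.007488) → end (x,ẋ)=(-0.378268, -1.611408)
phase 3: p=0.5665, T=0.279, ωT=0.806505, cosh=1.343241, sinh=0.896825; start (x,ẋ)=(-0.378268, -1.611408) → end (x,ẋ)=(-1.202482, -4.613775)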